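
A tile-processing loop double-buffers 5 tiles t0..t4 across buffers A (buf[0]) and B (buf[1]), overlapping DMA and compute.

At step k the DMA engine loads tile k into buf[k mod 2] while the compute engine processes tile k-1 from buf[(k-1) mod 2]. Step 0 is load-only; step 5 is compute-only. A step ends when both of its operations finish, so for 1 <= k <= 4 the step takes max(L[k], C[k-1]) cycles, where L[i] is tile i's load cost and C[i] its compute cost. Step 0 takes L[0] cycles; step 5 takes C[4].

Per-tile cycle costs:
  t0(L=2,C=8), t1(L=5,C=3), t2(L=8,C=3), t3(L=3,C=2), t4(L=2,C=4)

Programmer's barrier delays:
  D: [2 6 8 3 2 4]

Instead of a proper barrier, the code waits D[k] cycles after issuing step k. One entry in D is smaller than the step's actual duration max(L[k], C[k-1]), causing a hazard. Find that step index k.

hazard at step 1

[0] required=L[0]=2=2 vs D=2 ok
[1] required=max(L[1]=5,C[0]=8)=8 vs D=6 SHORT
[2] required=max(L[2]=8,C[1]=3)=8 vs D=8 ok
[3] required=max(L[3]=3,C[2]=3)=3 vs D=3 ok
[4] required=max(L[4]=2,C[3]=2)=2 vs D=2 ok
[5] required=C[4]=4=4 vs D=4 ok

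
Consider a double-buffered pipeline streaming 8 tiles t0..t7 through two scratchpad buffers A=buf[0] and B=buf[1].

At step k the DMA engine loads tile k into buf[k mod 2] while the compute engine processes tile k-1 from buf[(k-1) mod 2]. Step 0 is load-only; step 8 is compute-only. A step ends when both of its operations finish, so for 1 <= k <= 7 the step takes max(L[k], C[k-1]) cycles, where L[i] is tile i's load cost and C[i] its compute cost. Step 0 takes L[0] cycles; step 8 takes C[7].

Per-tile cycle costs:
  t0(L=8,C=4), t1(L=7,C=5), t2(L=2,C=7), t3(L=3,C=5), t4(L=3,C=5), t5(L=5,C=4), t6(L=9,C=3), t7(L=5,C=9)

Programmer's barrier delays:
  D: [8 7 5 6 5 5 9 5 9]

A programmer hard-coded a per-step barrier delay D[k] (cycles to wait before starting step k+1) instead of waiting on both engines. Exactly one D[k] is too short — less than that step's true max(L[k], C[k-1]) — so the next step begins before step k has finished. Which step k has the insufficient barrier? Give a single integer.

k=0 barrier L[0]=8→8c, D[0]=8 ok
k=1 barrier max(L[1]=7,C[0]=4)→7c, D[1]=7 ok
k=2 barrier max(L[2]=2,C[1]=5)→5c, D[2]=5 ok
k=3 barrier max(L[3]=3,C[2]=7)→7c, D[3]=6 SHORT
k=4 barrier max(L[4]=3,C[3]=5)→5c, D[4]=5 ok
k=5 barrier max(L[5]=5,C[4]=5)→5c, D[5]=5 ok
k=6 barrier max(L[6]=9,C[5]=4)→9c, D[6]=9 ok
k=7 barrier max(L[7]=5,C[6]=3)→5c, D[7]=5 ok
k=8 barrier C[7]=9→9c, D[8]=9 ok

hazard at step 3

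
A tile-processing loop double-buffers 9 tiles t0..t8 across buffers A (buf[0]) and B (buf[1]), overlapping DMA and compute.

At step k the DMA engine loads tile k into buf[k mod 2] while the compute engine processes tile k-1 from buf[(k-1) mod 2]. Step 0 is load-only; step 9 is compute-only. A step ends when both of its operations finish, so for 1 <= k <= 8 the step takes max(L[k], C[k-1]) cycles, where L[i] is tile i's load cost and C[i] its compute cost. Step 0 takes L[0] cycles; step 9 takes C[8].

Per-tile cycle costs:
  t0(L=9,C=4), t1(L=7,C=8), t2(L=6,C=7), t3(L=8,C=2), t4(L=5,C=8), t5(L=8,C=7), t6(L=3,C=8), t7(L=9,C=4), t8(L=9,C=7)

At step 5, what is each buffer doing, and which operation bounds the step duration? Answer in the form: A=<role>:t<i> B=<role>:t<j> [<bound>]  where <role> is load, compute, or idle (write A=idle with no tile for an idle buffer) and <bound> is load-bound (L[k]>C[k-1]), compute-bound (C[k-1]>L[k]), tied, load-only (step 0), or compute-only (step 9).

[0] DMA t0→A (9c) ∥ CU idle ⇒ 9c, clock 9
[1] DMA t1→B (7c) ∥ CU A:t0 (4c) ⇒ 7c, clock 16
[2] DMA t2→A (6c) ∥ CU B:t1 (8c) ⇒ 8c, clock 24
[3] DMA t3→B (8c) ∥ CU A:t2 (7c) ⇒ 8c, clock 32
[4] DMA t4→A (5c) ∥ CU B:t3 (2c) ⇒ 5c, clock 37
[5] DMA t5→B (8c) ∥ CU A:t4 (8c) ⇒ 8c, clock 45
[6] DMA t6→A (3c) ∥ CU B:t5 (7c) ⇒ 7c, clock 52
[7] DMA t7→B (9c) ∥ CU A:t6 (8c) ⇒ 9c, clock 61
[8] DMA t8→A (9c) ∥ CU B:t7 (4c) ⇒ 9c, clock 70
[9] DMA idle ∥ CU A:t8 (7c) ⇒ 7c, clock 77

step 5: A=compute:t4 B=load:t5 [tied]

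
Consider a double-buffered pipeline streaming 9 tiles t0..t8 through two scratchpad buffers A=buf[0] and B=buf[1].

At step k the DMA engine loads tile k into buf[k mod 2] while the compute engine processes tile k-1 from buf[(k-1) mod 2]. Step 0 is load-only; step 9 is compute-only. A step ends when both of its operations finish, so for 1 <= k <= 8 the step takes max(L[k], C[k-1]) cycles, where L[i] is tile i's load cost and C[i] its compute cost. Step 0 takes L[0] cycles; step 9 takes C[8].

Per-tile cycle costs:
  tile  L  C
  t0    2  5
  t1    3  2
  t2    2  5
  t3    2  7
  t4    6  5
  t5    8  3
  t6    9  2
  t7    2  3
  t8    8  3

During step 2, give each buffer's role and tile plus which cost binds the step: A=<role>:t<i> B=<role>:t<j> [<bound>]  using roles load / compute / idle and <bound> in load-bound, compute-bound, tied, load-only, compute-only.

step 2: A=load:t2 B=compute:t1 [tied]

step 0: L[0]=2 → dur=2, Σ=2 | A=load:t0 B=idle [load-only]
step 1: L[1]=3 C[0]=5 → dur=5, Σ=7 | A=compute:t0 B=load:t1 [compute-bound]
step 2: L[2]=2 C[1]=2 → dur=2, Σ=9 | A=load:t2 B=compute:t1 [tied]
step 3: L[3]=2 C[2]=5 → dur=5, Σ=14 | A=compute:t2 B=load:t3 [compute-bound]
step 4: L[4]=6 C[3]=7 → dur=7, Σ=21 | A=load:t4 B=compute:t3 [compute-bound]
step 5: L[5]=8 C[4]=5 → dur=8, Σ=29 | A=compute:t4 B=load:t5 [load-bound]
step 6: L[6]=9 C[5]=3 → dur=9, Σ=38 | A=load:t6 B=compute:t5 [load-bound]
step 7: L[7]=2 C[6]=2 → dur=2, Σ=40 | A=compute:t6 B=load:t7 [tied]
step 8: L[8]=8 C[7]=3 → dur=8, Σ=48 | A=load:t8 B=compute:t7 [load-bound]
step 9: C[8]=3 → dur=3, Σ=51 | A=compute:t8 B=idle [compute-only]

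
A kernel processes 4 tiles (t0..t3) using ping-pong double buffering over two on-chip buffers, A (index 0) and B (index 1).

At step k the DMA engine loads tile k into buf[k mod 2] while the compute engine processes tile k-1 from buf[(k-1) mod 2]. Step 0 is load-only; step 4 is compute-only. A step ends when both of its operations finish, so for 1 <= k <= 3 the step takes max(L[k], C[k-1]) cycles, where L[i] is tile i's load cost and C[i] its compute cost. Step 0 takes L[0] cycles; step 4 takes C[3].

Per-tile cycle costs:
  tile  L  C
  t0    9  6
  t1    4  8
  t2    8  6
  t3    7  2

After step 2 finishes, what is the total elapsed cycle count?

end_cycle[2] = 23

[0] DMA t0→A (9c) ∥ CU idle ⇒ 9c, clock 9
[1] DMA t1→B (4c) ∥ CU A:t0 (6c) ⇒ 6c, clock 15
[2] DMA t2→A (8c) ∥ CU B:t1 (8c) ⇒ 8c, clock 23
[3] DMA t3→B (7c) ∥ CU A:t2 (6c) ⇒ 7c, clock 30
[4] DMA idle ∥ CU B:t3 (2c) ⇒ 2c, clock 32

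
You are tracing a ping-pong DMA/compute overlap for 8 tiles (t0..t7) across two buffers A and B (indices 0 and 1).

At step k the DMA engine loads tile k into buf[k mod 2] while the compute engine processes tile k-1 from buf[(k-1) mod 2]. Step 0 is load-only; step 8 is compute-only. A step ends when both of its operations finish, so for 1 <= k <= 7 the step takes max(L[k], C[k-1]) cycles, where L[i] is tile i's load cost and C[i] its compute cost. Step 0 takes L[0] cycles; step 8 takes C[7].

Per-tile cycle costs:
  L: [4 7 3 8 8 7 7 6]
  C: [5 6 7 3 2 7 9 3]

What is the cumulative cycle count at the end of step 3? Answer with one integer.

end_cycle[3] = 25

k=0 load=t0/4c comp=- wait=4 total=4
k=1 load=t1/7c comp=t0/5c wait=7 total=11
k=2 load=t2/3c comp=t1/6c wait=6 total=17
k=3 load=t3/8c comp=t2/7c wait=8 total=25
k=4 load=t4/8c comp=t3/3c wait=8 total=33
k=5 load=t5/7c comp=t4/2c wait=7 total=40
k=6 load=t6/7c comp=t5/7c wait=7 total=47
k=7 load=t7/6c comp=t6/9c wait=9 total=56
k=8 load=- comp=t7/3c wait=3 total=59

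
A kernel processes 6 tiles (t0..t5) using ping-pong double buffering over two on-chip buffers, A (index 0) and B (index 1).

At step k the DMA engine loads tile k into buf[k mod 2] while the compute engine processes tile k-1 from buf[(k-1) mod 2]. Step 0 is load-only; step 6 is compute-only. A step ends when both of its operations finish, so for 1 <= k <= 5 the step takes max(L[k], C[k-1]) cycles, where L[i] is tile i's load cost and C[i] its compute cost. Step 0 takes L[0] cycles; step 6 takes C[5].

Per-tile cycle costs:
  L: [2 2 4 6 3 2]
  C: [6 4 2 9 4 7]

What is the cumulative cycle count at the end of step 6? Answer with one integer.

end_cycle[6] = 38

step 0: L[0]=2 → dur=2, Σ=2 | A=load:t0 B=idle [load-only]
step 1: L[1]=2 C[0]=6 → dur=6, Σ=8 | A=compute:t0 B=load:t1 [compute-bound]
step 2: L[2]=4 C[1]=4 → dur=4, Σ=12 | A=load:t2 B=compute:t1 [tied]
step 3: L[3]=6 C[2]=2 → dur=6, Σ=18 | A=compute:t2 B=load:t3 [load-bound]
step 4: L[4]=3 C[3]=9 → dur=9, Σ=27 | A=load:t4 B=compute:t3 [compute-bound]
step 5: L[5]=2 C[4]=4 → dur=4, Σ=31 | A=compute:t4 B=load:t5 [compute-bound]
step 6: C[5]=7 → dur=7, Σ=38 | A=idle B=compute:t5 [compute-only]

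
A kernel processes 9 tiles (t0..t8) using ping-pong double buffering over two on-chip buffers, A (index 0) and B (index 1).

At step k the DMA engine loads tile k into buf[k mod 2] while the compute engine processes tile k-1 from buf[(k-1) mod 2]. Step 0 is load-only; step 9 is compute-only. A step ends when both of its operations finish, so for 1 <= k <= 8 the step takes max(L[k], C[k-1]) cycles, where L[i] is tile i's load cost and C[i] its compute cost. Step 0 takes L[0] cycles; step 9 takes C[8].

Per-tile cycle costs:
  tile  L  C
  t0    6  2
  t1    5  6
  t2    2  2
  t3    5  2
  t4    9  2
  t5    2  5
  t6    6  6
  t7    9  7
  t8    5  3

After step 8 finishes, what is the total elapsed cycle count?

end_cycle[8] = 55

[0] DMA t0→A (6c) ∥ CU idle ⇒ 6c, clock 6
[1] DMA t1→B (5c) ∥ CU A:t0 (2c) ⇒ 5c, clock 11
[2] DMA t2→A (2c) ∥ CU B:t1 (6c) ⇒ 6c, clock 17
[3] DMA t3→B (5c) ∥ CU A:t2 (2c) ⇒ 5c, clock 22
[4] DMA t4→A (9c) ∥ CU B:t3 (2c) ⇒ 9c, clock 31
[5] DMA t5→B (2c) ∥ CU A:t4 (2c) ⇒ 2c, clock 33
[6] DMA t6→A (6c) ∥ CU B:t5 (5c) ⇒ 6c, clock 39
[7] DMA t7→B (9c) ∥ CU A:t6 (6c) ⇒ 9c, clock 48
[8] DMA t8→A (5c) ∥ CU B:t7 (7c) ⇒ 7c, clock 55
[9] DMA idle ∥ CU A:t8 (3c) ⇒ 3c, clock 58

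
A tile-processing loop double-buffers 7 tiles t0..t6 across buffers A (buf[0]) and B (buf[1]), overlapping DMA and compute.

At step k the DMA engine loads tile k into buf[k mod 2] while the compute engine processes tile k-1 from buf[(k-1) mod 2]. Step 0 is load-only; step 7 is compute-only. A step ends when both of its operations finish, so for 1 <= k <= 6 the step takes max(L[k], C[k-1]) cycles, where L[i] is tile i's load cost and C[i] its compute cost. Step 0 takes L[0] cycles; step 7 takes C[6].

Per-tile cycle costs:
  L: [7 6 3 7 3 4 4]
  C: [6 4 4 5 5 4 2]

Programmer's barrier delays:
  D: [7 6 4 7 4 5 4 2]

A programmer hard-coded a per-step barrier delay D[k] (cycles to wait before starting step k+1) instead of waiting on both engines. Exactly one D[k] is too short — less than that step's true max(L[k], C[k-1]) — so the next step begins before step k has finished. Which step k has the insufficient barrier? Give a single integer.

step 0: need L[0]=7 = 7; D[0]=7 ok
step 1: need max(L[1]=6,C[0]=6) = 6; D[1]=6 ok
step 2: need max(L[2]=3,C[1]=4) = 4; D[2]=4 ok
step 3: need max(L[3]=7,C[2]=4) = 7; D[3]=7 ok
step 4: need max(L[4]=3,C[3]=5) = 5; D[4]=4 SHORT
step 5: need max(L[5]=4,C[4]=5) = 5; D[5]=5 ok
step 6: need max(L[6]=4,C[5]=4) = 4; D[6]=4 ok
step 7: need C[6]=2 = 2; D[7]=2 ok

hazard at step 4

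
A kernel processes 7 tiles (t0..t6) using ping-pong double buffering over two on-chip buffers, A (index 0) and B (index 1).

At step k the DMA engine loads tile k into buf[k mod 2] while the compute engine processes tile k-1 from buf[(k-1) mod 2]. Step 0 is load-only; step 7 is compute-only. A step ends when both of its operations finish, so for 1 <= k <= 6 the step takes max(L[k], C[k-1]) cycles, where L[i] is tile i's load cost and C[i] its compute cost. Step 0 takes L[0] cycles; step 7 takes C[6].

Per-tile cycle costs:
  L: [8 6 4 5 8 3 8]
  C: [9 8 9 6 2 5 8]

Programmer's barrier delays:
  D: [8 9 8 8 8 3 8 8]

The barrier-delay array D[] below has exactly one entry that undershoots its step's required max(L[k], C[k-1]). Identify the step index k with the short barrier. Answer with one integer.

k=0 barrier L[0]=8→8c, D[0]=8 ok
k=1 barrier max(L[1]=6,C[0]=9)→9c, D[1]=9 ok
k=2 barrier max(L[2]=4,C[1]=8)→8c, D[2]=8 ok
k=3 barrier max(L[3]=5,C[2]=9)→9c, D[3]=8 SHORT
k=4 barrier max(L[4]=8,C[3]=6)→8c, D[4]=8 ok
k=5 barrier max(L[5]=3,C[4]=2)→3c, D[5]=3 ok
k=6 barrier max(L[6]=8,C[5]=5)→8c, D[6]=8 ok
k=7 barrier C[6]=8→8c, D[7]=8 ok

hazard at step 3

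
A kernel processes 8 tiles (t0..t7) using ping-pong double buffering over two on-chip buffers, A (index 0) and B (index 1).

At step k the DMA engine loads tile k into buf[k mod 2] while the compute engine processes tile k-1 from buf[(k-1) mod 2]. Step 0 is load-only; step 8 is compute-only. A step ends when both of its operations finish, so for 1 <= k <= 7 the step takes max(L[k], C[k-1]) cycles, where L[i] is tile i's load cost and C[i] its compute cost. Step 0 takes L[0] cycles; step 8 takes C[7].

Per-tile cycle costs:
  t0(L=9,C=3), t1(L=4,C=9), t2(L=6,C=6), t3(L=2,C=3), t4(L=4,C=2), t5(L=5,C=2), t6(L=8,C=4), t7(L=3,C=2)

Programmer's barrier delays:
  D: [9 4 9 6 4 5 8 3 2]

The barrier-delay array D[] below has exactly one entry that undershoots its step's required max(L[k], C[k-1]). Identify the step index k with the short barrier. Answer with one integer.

hazard at step 7

k=0 barrier L[0]=9→9c, D[0]=9 ok
k=1 barrier max(L[1]=4,C[0]=3)→4c, D[1]=4 ok
k=2 barrier max(L[2]=6,C[1]=9)→9c, D[2]=9 ok
k=3 barrier max(L[3]=2,C[2]=6)→6c, D[3]=6 ok
k=4 barrier max(L[4]=4,C[3]=3)→4c, D[4]=4 ok
k=5 barrier max(L[5]=5,C[4]=2)→5c, D[5]=5 ok
k=6 barrier max(L[6]=8,C[5]=2)→8c, D[6]=8 ok
k=7 barrier max(L[7]=3,C[6]=4)→4c, D[7]=3 SHORT
k=8 barrier C[7]=2→2c, D[8]=2 ok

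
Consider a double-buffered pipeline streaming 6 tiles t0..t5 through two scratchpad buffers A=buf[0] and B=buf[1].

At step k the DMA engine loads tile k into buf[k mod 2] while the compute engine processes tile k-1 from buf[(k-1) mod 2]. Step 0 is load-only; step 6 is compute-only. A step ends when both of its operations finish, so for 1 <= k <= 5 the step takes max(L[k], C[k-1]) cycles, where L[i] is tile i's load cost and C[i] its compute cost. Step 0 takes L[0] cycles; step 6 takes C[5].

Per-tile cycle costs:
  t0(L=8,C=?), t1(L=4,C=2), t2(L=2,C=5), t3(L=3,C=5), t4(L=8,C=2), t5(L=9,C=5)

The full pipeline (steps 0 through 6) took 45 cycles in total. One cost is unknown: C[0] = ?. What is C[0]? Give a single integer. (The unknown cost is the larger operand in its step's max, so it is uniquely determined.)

C[0] = 8

step 0: dur = L[0]=8 = 8
step 1: dur = max(L[1]=4, C[0]=?) = C[0]  (unknown; binding)
step 2: dur = max(L[2]=2, C[1]=2) = 2
step 3: dur = max(L[3]=3, C[2]=5) = 5
step 4: dur = max(L[4]=8, C[3]=5) = 8
step 5: dur = max(L[5]=9, C[4]=2) = 9
step 6: dur = C[5]=5 = 5
sum of known step durations = 37
dur[1] = total - known = 45 - 37 = 8
C[0] is the binding max in step 1, so C[0] = dur[1] = 8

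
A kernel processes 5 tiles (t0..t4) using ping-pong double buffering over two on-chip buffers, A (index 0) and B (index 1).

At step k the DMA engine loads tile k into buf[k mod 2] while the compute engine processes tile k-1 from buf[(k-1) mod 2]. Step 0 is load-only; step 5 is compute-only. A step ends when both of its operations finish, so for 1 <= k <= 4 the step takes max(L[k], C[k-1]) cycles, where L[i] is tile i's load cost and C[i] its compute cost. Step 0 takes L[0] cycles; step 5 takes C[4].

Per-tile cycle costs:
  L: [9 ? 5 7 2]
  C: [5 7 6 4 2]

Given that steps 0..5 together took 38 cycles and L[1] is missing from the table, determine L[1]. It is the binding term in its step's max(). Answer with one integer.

step 0 → dur = L[0]=9 = 9
step 1 → dur = max(L[1]=?, C[0]=5) = L[1]  (unknown; binding)
step 2 → dur = max(L[2]=5, C[1]=7) = 7
step 3 → dur = max(L[3]=7, C[2]=6) = 7
step 4 → dur = max(L[4]=2, C[3]=4) = 4
step 5 → dur = C[4]=2 = 2
sum of known step durations = 29
dur[1] = total - known = 38 - 29 = 9
L[1] is the binding max in step 1, so L[1] = dur[1] = 9

L[1] = 9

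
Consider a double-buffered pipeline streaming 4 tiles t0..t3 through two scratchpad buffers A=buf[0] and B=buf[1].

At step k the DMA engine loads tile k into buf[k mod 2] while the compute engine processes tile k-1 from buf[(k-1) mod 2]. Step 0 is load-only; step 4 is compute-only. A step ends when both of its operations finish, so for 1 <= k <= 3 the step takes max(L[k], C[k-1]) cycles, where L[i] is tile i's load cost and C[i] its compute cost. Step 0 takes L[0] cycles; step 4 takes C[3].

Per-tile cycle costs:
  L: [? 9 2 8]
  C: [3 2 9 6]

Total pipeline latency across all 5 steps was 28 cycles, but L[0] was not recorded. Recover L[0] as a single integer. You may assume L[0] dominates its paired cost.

L[0] = 2

step 0 = dur = L[0]=? = L[0]  (unknown; binding)
step 1 = dur = max(L[1]=9, C[0]=3) = 9
step 2 = dur = max(L[2]=2, C[1]=2) = 2
step 3 = dur = max(L[3]=8, C[2]=9) = 9
step 4 = dur = C[3]=6 = 6
sum of known step durations = 26
dur[0] = total - known = 28 - 26 = 2
L[0] is the binding max in step 0, so L[0] = dur[0] = 2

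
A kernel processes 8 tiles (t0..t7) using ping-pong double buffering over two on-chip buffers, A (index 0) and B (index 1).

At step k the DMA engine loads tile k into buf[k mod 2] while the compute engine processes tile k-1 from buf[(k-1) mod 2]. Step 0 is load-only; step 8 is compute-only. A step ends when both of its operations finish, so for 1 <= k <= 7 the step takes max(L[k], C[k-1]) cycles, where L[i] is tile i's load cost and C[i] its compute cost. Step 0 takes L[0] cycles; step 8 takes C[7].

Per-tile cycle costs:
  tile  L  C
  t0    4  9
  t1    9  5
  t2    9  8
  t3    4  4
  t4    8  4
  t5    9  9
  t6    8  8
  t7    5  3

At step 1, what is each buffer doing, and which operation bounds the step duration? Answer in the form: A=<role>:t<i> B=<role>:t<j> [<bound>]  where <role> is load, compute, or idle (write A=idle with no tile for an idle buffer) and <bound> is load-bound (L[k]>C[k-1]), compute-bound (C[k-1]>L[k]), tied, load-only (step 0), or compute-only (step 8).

  0. 4=4c; end=4; A:t0 B:-
  1. max(9,9)=9c; end=13; A:t0 B:t1
  2. max(9,5)=9c; end=22; A:t2 B:t1
  3. max(4,8)=8c; end=30; A:t2 B:t3
  4. max(8,4)=8c; end=38; A:t4 B:t3
  5. max(9,4)=9c; end=47; A:t4 B:t5
  6. max(8,9)=9c; end=56; A:t6 B:t5
  7. max(5,8)=8c; end=64; A:t6 B:t7
  8. 3=3c; end=67; A:t6 B:t7

step 1: A=compute:t0 B=load:t1 [tied]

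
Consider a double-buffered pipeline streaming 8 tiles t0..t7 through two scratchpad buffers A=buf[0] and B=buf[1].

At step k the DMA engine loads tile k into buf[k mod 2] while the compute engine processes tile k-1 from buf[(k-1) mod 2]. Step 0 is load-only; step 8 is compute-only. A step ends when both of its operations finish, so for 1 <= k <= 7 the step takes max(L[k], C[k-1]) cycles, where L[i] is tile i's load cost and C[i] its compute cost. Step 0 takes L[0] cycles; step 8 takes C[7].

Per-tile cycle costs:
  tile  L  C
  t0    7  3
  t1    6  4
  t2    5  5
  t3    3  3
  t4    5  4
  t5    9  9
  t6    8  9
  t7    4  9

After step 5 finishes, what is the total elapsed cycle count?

end_cycle[5] = 37

  0. 7=7c; end=7; A:t0 B:-
  1. max(6,3)=6c; end=13; A:t0 B:t1
  2. max(5,4)=5c; end=18; A:t2 B:t1
  3. max(3,5)=5c; end=23; A:t2 B:t3
  4. max(5,3)=5c; end=28; A:t4 B:t3
  5. max(9,4)=9c; end=37; A:t4 B:t5
  6. max(8,9)=9c; end=46; A:t6 B:t5
  7. max(4,9)=9c; end=55; A:t6 B:t7
  8. 9=9c; end=64; A:t6 B:t7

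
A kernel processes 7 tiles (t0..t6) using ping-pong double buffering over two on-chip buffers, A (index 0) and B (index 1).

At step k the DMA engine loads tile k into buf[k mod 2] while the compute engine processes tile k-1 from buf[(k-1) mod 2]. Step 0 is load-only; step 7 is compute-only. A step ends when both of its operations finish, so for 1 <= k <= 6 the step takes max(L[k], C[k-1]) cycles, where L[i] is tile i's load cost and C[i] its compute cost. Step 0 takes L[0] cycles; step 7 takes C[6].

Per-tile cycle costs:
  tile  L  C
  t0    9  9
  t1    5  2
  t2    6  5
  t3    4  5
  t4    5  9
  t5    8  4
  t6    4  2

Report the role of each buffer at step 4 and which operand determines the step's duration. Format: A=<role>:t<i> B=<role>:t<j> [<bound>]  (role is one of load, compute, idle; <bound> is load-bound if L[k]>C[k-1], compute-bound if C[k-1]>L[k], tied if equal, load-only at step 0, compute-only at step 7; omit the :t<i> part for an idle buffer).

  0. 9=9c; end=9; A:t0 B:-
  1. max(5,9)=9c; end=18; A:t0 B:t1
  2. max(6,2)=6c; end=24; A:t2 B:t1
  3. max(4,5)=5c; end=29; A:t2 B:t3
  4. max(5,5)=5c; end=34; A:t4 B:t3
  5. max(8,9)=9c; end=43; A:t4 B:t5
  6. max(4,4)=4c; end=47; A:t6 B:t5
  7. 2=2c; end=49; A:t6 B:t5

step 4: A=load:t4 B=compute:t3 [tied]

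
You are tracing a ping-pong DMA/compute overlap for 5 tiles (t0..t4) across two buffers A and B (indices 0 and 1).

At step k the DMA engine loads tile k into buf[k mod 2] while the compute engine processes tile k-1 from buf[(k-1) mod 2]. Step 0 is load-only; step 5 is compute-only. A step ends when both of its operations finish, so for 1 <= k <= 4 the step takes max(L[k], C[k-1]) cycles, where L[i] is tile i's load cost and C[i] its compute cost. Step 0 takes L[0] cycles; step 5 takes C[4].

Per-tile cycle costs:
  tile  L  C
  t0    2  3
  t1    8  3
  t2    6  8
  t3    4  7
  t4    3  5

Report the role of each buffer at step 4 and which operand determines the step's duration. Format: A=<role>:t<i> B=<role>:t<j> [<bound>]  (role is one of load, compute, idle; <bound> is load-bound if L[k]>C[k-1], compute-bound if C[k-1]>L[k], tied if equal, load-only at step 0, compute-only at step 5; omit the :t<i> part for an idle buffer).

step 4: A=load:t4 B=compute:t3 [compute-bound]

[0] DMA t0→A (2c) ∥ CU idle ⇒ 2c, clock 2
[1] DMA t1→B (8c) ∥ CU A:t0 (3c) ⇒ 8c, clock 10
[2] DMA t2→A (6c) ∥ CU B:t1 (3c) ⇒ 6c, clock 16
[3] DMA t3→B (4c) ∥ CU A:t2 (8c) ⇒ 8c, clock 24
[4] DMA t4→A (3c) ∥ CU B:t3 (7c) ⇒ 7c, clock 31
[5] DMA idle ∥ CU A:t4 (5c) ⇒ 5c, clock 36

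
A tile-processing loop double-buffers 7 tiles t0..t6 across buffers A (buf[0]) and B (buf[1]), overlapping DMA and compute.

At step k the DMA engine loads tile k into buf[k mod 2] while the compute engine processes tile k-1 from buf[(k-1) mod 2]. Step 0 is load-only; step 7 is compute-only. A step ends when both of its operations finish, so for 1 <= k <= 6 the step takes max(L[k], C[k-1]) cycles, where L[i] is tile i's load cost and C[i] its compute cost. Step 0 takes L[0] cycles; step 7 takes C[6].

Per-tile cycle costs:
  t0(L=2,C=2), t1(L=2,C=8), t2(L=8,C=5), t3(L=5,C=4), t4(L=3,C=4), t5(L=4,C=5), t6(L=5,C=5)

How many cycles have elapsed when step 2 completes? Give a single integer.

step 0: L[0]=2 → dur=2, Σ=2 | A=load:t0 B=idle [load-only]
step 1: L[1]=2 C[0]=2 → dur=2, Σ=4 | A=compute:t0 B=load:t1 [tied]
step 2: L[2]=8 C[1]=8 → dur=8, Σ=12 | A=load:t2 B=compute:t1 [tied]
step 3: L[3]=5 C[2]=5 → dur=5, Σ=17 | A=compute:t2 B=load:t3 [tied]
step 4: L[4]=3 C[3]=4 → dur=4, Σ=21 | A=load:t4 B=compute:t3 [compute-bound]
step 5: L[5]=4 C[4]=4 → dur=4, Σ=25 | A=compute:t4 B=load:t5 [tied]
step 6: L[6]=5 C[5]=5 → dur=5, Σ=30 | A=load:t6 B=compute:t5 [tied]
step 7: C[6]=5 → dur=5, Σ=35 | A=compute:t6 B=idle [compute-only]

end_cycle[2] = 12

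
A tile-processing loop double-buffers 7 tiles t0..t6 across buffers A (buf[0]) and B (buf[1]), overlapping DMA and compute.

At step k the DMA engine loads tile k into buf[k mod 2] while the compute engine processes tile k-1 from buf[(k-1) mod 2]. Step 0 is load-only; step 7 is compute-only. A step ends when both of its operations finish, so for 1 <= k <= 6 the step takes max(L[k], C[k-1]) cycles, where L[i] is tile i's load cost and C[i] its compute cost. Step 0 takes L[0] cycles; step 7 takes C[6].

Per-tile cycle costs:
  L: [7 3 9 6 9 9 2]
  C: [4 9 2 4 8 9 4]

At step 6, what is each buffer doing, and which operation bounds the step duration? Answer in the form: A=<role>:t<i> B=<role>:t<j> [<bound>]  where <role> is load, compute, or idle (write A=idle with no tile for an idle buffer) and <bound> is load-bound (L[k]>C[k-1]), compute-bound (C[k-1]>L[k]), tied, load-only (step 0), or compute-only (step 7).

  0. 7=7c; end=7; A:t0 B:-
  1. max(3,4)=4c; end=11; A:t0 B:t1
  2. max(9,9)=9c; end=20; A:t2 B:t1
  3. max(6,2)=6c; end=26; A:t2 B:t3
  4. max(9,4)=9c; end=35; A:t4 B:t3
  5. max(9,8)=9c; end=44; A:t4 B:t5
  6. max(2,9)=9c; end=53; A:t6 B:t5
  7. 4=4c; end=57; A:t6 B:t5

step 6: A=load:t6 B=compute:t5 [compute-bound]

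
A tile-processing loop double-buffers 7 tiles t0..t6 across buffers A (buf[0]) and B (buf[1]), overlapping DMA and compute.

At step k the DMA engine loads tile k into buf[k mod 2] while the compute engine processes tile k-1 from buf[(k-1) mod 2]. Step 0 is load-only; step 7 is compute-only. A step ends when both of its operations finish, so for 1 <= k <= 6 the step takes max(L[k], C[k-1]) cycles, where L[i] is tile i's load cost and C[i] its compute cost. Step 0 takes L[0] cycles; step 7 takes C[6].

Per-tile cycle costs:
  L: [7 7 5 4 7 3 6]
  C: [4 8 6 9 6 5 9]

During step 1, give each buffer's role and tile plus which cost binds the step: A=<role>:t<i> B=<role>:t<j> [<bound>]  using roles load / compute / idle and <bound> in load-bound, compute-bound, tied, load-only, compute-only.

  0. 7=7c; end=7; A:t0 B:-
  1. max(7,4)=7c; end=14; A:t0 B:t1
  2. max(5,8)=8c; end=22; A:t2 B:t1
  3. max(4,6)=6c; end=28; A:t2 B:t3
  4. max(7,9)=9c; end=37; A:t4 B:t3
  5. max(3,6)=6c; end=43; A:t4 B:t5
  6. max(6,5)=6c; end=49; A:t6 B:t5
  7. 9=9c; end=58; A:t6 B:t5

step 1: A=compute:t0 B=load:t1 [load-bound]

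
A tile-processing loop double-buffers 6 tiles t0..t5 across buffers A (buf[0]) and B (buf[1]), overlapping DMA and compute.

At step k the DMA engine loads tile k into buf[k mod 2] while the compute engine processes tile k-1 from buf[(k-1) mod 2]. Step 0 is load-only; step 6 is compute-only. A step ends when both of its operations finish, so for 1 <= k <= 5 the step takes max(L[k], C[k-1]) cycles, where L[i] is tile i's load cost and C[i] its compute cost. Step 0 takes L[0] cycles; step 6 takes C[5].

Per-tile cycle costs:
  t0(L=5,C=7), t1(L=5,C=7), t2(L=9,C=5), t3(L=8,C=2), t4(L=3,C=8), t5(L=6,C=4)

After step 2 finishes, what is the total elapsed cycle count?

end_cycle[2] = 21

  0. 5=5c; end=5; A:t0 B:-
  1. max(5,7)=7c; end=12; A:t0 B:t1
  2. max(9,7)=9c; end=21; A:t2 B:t1
  3. max(8,5)=8c; end=29; A:t2 B:t3
  4. max(3,2)=3c; end=32; A:t4 B:t3
  5. max(6,8)=8c; end=40; A:t4 B:t5
  6. 4=4c; end=44; A:t4 B:t5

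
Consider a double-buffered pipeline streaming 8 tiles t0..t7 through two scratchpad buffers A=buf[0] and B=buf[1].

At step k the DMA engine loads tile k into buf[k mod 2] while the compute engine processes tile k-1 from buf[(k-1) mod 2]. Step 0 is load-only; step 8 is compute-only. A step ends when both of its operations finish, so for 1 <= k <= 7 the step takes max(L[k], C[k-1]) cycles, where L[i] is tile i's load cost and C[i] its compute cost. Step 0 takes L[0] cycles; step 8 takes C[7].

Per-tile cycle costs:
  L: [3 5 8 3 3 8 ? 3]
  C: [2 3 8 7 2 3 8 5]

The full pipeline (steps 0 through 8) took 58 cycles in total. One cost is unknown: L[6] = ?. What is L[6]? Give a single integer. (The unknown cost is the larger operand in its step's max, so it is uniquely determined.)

step 0 | dur = L[0]=3 = 3
step 1 | dur = max(L[1]=5, C[0]=2) = 5
step 2 | dur = max(L[2]=8, C[1]=3) = 8
step 3 | dur = max(L[3]=3, C[2]=8) = 8
step 4 | dur = max(L[4]=3, C[3]=7) = 7
step 5 | dur = max(L[5]=8, C[4]=2) = 8
step 6 | dur = max(L[6]=?, C[5]=3) = L[6]  (unknown; binding)
step 7 | dur = max(L[7]=3, C[6]=8) = 8
step 8 | dur = C[7]=5 = 5
sum of known step durations = 52
dur[6] = total - known = 58 - 52 = 6
L[6] is the binding max in step 6, so L[6] = dur[6] = 6

L[6] = 6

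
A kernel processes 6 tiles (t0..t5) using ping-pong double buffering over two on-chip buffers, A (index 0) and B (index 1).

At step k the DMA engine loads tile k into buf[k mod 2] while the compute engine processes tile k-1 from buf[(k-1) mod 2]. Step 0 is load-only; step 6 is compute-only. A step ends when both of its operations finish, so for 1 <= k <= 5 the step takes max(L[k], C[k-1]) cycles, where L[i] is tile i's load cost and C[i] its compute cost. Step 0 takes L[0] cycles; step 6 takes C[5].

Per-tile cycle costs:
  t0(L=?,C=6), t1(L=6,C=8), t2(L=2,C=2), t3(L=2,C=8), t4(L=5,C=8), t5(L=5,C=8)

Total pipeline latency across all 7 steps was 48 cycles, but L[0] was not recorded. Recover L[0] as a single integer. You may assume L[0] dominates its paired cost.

step 0: dur = L[0]=? = L[0]  (unknown; binding)
step 1: dur = max(L[1]=6, C[0]=6) = 6
step 2: dur = max(L[2]=2, C[1]=8) = 8
step 3: dur = max(L[3]=2, C[2]=2) = 2
step 4: dur = max(L[4]=5, C[3]=8) = 8
step 5: dur = max(L[5]=5, C[4]=8) = 8
step 6: dur = C[5]=8 = 8
sum of known step durations = 40
dur[0] = total - known = 48 - 40 = 8
L[0] is the binding max in step 0, so L[0] = dur[0] = 8

L[0] = 8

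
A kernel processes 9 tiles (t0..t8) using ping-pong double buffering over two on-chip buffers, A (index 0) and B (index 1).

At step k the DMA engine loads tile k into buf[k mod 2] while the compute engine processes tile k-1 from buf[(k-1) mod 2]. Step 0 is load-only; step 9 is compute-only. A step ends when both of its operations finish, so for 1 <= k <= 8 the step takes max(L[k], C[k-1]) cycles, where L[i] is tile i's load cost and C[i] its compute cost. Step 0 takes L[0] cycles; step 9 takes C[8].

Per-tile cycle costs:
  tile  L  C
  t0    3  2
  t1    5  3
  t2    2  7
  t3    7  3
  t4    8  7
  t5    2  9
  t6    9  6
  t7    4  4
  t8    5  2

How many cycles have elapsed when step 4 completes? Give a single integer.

end_cycle[4] = 26

k=0 load=t0/3c comp=- wait=3 total=3
k=1 load=t1/5c comp=t0/2c wait=5 total=8
k=2 load=t2/2c comp=t1/3c wait=3 total=11
k=3 load=t3/7c comp=t2/7c wait=7 total=18
k=4 load=t4/8c comp=t3/3c wait=8 total=26
k=5 load=t5/2c comp=t4/7c wait=7 total=33
k=6 load=t6/9c comp=t5/9c wait=9 total=42
k=7 load=t7/4c comp=t6/6c wait=6 total=48
k=8 load=t8/5c comp=t7/4c wait=5 total=53
k=9 load=- comp=t8/2c wait=2 total=55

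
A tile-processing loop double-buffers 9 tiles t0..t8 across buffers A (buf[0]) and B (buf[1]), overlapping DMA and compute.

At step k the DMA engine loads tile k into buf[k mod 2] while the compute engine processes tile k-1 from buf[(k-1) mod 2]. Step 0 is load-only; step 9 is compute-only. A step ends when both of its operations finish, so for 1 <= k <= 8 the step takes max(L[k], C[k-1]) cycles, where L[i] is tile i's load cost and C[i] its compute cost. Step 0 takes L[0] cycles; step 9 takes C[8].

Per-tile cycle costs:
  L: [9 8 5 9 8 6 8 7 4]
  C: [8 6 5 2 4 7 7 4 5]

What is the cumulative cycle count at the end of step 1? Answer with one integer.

end_cycle[1] = 17

k=0 load=t0/9c comp=- wait=9 total=9
k=1 load=t1/8c comp=t0/8c wait=8 total=17
k=2 load=t2/5c comp=t1/6c wait=6 total=23
k=3 load=t3/9c comp=t2/5c wait=9 total=32
k=4 load=t4/8c comp=t3/2c wait=8 total=40
k=5 load=t5/6c comp=t4/4c wait=6 total=46
k=6 load=t6/8c comp=t5/7c wait=8 total=54
k=7 load=t7/7c comp=t6/7c wait=7 total=61
k=8 load=t8/4c comp=t7/4c wait=4 total=65
k=9 load=- comp=t8/5c wait=5 total=70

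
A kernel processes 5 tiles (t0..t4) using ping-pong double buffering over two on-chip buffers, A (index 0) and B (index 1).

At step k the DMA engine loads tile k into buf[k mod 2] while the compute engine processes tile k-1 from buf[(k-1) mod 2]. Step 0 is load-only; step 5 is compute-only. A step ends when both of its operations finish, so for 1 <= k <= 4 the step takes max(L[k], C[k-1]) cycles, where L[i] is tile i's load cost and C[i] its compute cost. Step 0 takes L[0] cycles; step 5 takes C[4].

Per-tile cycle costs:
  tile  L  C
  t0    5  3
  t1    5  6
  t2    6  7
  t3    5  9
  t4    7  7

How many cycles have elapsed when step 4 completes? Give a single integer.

end_cycle[4] = 32

k=0 load=t0/5c comp=- wait=5 total=5
k=1 load=t1/5c comp=t0/3c wait=5 total=10
k=2 load=t2/6c comp=t1/6c wait=6 total=16
k=3 load=t3/5c comp=t2/7c wait=7 total=23
k=4 load=t4/7c comp=t3/9c wait=9 total=32
k=5 load=- comp=t4/7c wait=7 total=39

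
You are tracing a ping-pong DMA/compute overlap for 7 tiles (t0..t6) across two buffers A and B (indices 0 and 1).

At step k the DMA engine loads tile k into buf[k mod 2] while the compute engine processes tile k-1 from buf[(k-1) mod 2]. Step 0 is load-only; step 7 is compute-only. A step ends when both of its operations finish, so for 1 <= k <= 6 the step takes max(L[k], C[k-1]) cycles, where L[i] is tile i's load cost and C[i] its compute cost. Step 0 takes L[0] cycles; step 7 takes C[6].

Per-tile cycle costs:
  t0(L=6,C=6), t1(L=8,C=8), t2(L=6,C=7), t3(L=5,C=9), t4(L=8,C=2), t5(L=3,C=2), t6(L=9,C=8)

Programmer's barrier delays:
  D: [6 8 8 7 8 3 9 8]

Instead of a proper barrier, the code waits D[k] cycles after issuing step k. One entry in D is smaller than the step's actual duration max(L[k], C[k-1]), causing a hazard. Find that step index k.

hazard at step 4

step 0: need L[0]=6 = 6; D[0]=6 ok
step 1: need max(L[1]=8,C[0]=6) = 8; D[1]=8 ok
step 2: need max(L[2]=6,C[1]=8) = 8; D[2]=8 ok
step 3: need max(L[3]=5,C[2]=7) = 7; D[3]=7 ok
step 4: need max(L[4]=8,C[3]=9) = 9; D[4]=8 SHORT
step 5: need max(L[5]=3,C[4]=2) = 3; D[5]=3 ok
step 6: need max(L[6]=9,C[5]=2) = 9; D[6]=9 ok
step 7: need C[6]=8 = 8; D[7]=8 ok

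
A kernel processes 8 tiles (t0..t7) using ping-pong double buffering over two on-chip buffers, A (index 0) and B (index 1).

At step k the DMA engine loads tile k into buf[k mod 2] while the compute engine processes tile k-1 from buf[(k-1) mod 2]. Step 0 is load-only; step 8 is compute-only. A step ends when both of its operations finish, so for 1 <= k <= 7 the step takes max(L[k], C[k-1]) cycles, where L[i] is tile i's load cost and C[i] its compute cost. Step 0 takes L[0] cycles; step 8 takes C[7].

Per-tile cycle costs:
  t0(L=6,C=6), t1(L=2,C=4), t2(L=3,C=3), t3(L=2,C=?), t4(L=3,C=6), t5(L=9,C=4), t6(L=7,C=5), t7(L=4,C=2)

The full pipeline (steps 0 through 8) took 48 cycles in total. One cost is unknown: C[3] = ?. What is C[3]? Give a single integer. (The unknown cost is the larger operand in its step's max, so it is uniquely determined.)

step 0: dur = L[0]=6 = 6
step 1: dur = max(L[1]=2, C[0]=6) = 6
step 2: dur = max(L[2]=3, C[1]=4) = 4
step 3: dur = max(L[3]=2, C[2]=3) = 3
step 4: dur = max(L[4]=3, C[3]=?) = C[3]  (unknown; binding)
step 5: dur = max(L[5]=9, C[4]=6) = 9
step 6: dur = max(L[6]=7, C[5]=4) = 7
step 7: dur = max(L[7]=4, C[6]=5) = 5
step 8: dur = C[7]=2 = 2
sum of known step durations = 42
dur[4] = total - known = 48 - 42 = 6
C[3] is the binding max in step 4, so C[3] = dur[4] = 6

C[3] = 6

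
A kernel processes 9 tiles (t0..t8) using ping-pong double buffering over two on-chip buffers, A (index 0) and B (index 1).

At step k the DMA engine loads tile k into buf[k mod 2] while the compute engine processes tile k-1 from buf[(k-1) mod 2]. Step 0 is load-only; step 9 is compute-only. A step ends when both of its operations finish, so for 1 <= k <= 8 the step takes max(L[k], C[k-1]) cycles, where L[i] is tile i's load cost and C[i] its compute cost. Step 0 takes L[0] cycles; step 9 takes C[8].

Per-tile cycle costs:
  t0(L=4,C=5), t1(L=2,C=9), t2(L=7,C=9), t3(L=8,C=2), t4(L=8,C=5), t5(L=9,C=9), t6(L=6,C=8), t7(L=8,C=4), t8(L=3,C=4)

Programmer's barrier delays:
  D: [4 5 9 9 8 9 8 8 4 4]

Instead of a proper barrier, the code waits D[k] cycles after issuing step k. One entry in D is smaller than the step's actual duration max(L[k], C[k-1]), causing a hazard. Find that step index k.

step 0: need L[0]=4 = 4; D[0]=4 ok
step 1: need max(L[1]=2,C[0]=5) = 5; D[1]=5 ok
step 2: need max(L[2]=7,C[1]=9) = 9; D[2]=9 ok
step 3: need max(L[3]=8,C[2]=9) = 9; D[3]=9 ok
step 4: need max(L[4]=8,C[3]=2) = 8; D[4]=8 ok
step 5: need max(L[5]=9,C[4]=5) = 9; D[5]=9 ok
step 6: need max(L[6]=6,C[5]=9) = 9; D[6]=8 SHORT
step 7: need max(L[7]=8,C[6]=8) = 8; D[7]=8 ok
step 8: need max(L[8]=3,C[7]=4) = 4; D[8]=4 ok
step 9: need C[8]=4 = 4; D[9]=4 ok

hazard at step 6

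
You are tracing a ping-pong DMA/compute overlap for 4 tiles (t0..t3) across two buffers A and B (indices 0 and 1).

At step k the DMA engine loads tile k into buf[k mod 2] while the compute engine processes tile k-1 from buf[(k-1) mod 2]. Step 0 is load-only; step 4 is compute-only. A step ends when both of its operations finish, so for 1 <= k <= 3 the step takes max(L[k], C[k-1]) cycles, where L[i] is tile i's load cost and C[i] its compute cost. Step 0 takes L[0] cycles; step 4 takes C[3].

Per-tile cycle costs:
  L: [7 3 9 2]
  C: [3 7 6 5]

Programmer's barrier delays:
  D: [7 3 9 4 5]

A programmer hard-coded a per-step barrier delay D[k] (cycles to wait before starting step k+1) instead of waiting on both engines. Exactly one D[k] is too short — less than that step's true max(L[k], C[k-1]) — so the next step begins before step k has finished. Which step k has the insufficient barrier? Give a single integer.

k=0 barrier L[0]=7→7c, D[0]=7 ok
k=1 barrier max(L[1]=3,C[0]=3)→3c, D[1]=3 ok
k=2 barrier max(L[2]=9,C[1]=7)→9c, D[2]=9 ok
k=3 barrier max(L[3]=2,C[2]=6)→6c, D[3]=4 SHORT
k=4 barrier C[3]=5→5c, D[4]=5 ok

hazard at step 3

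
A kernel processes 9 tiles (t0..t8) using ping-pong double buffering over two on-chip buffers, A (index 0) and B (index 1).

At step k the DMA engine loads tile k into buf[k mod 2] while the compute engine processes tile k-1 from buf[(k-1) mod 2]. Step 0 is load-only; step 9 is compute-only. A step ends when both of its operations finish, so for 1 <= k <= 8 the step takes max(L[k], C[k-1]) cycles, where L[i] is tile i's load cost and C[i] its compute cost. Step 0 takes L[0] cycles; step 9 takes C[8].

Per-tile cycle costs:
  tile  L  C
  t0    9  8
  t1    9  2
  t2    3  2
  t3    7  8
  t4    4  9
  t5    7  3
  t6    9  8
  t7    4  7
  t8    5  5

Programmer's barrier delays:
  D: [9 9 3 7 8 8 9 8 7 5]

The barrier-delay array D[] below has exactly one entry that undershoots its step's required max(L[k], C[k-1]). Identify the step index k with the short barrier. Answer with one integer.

step 0: need L[0]=9 = 9; D[0]=9 ok
step 1: need max(L[1]=9,C[0]=8) = 9; D[1]=9 ok
step 2: need max(L[2]=3,C[1]=2) = 3; D[2]=3 ok
step 3: need max(L[3]=7,C[2]=2) = 7; D[3]=7 ok
step 4: need max(L[4]=4,C[3]=8) = 8; D[4]=8 ok
step 5: need max(L[5]=7,C[4]=9) = 9; D[5]=8 SHORT
step 6: need max(L[6]=9,C[5]=3) = 9; D[6]=9 ok
step 7: need max(L[7]=4,C[6]=8) = 8; D[7]=8 ok
step 8: need max(L[8]=5,C[7]=7) = 7; D[8]=7 ok
step 9: need C[8]=5 = 5; D[9]=5 ok

hazard at step 5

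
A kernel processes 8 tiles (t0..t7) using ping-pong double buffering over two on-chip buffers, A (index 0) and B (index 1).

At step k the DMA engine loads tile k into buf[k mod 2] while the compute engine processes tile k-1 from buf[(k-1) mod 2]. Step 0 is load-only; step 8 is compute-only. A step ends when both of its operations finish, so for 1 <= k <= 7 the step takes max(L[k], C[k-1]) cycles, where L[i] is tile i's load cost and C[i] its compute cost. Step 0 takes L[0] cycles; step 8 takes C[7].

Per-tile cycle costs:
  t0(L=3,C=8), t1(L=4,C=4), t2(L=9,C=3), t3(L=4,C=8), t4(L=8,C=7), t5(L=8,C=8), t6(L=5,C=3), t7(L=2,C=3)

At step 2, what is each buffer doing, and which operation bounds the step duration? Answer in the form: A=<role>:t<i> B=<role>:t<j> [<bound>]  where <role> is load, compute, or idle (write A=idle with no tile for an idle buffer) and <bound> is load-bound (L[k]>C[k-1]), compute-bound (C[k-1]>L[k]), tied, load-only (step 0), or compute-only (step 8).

[0] DMA t0→A (3c) ∥ CU idle ⇒ 3c, clock 3
[1] DMA t1→B (4c) ∥ CU A:t0 (8c) ⇒ 8c, clock 11
[2] DMA t2→A (9c) ∥ CU B:t1 (4c) ⇒ 9c, clock 20
[3] DMA t3→B (4c) ∥ CU A:t2 (3c) ⇒ 4c, clock 24
[4] DMA t4→A (8c) ∥ CU B:t3 (8c) ⇒ 8c, clock 32
[5] DMA t5→B (8c) ∥ CU A:t4 (7c) ⇒ 8c, clock 40
[6] DMA t6→A (5c) ∥ CU B:t5 (8c) ⇒ 8c, clock 48
[7] DMA t7→B (2c) ∥ CU A:t6 (3c) ⇒ 3c, clock 51
[8] DMA idle ∥ CU B:t7 (3c) ⇒ 3c, clock 54

step 2: A=load:t2 B=compute:t1 [load-bound]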